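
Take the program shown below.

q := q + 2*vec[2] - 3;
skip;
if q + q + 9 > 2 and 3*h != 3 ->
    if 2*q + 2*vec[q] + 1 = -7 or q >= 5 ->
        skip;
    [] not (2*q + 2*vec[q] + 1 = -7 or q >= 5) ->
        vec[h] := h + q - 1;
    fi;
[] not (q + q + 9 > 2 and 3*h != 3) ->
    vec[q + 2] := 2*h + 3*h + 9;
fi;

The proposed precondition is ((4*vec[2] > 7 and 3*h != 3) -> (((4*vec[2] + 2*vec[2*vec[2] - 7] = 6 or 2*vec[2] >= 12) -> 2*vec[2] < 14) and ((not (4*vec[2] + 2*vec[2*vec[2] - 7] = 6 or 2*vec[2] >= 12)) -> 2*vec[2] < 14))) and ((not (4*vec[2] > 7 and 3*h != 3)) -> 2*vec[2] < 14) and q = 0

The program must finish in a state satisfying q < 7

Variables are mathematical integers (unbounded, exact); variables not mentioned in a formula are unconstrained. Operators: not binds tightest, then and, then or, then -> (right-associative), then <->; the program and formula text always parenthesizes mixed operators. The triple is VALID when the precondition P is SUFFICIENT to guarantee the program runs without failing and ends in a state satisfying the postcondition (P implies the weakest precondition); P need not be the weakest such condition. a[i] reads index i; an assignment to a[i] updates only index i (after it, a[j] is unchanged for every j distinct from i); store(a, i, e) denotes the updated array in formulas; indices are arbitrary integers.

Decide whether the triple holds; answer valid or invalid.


Working backward. After the program, q < 7 must hold.
Then branch requires ((2*vec[q] + 2*q = -8 or q >= 5) -> q < 7) and ((not (2*vec[q] + 2*q = -8 or q >= 5)) -> q < 7); else branch requires q < 7.
Before the if: ((2*q > -7 and 3*h != 3) -> (((2*vec[q] + 2*q = -8 or q >= 5) -> q < 7) and ((not (2*vec[q] + 2*q = -8 or q >= 5)) -> q < 7))) and ((not (2*q > -7 and 3*h != 3)) -> q < 7)
Before skip: ((2*q > -7 and 3*h != 3) -> (((2*vec[q] + 2*q = -8 or q >= 5) -> q < 7) and ((not (2*vec[q] + 2*q = -8 or q >= 5)) -> q < 7))) and ((not (2*q > -7 and 3*h != 3)) -> q < 7)
Before q := q + 2*vec[2] - 3: ((4*vec[2] + 2*q > -1 and 3*h != 3) -> (((4*vec[2] + 2*vec[2*vec[2] + q - 3] + 2*q = -2 or 2*vec[2] + q >= 8) -> 2*vec[2] + q < 10) and ((not (4*vec[2] + 2*vec[2*vec[2] + q - 3] + 2*q = -2 or 2*vec[2] + q >= 8)) -> 2*vec[2] + q < 10))) and ((not (4*vec[2] + 2*q > -1 and 3*h != 3)) -> 2*vec[2] + q < 10)
The weakest precondition is ((4*vec[2] + 2*q > -1 and 3*h != 3) -> (((4*vec[2] + 2*vec[2*vec[2] + q - 3] + 2*q = -2 or 2*vec[2] + q >= 8) -> 2*vec[2] + q < 10) and ((not (4*vec[2] + 2*vec[2*vec[2] + q - 3] + 2*q = -2 or 2*vec[2] + q >= 8)) -> 2*vec[2] + q < 10))) and ((not (4*vec[2] + 2*q > -1 and 3*h != 3)) -> 2*vec[2] + q < 10).
Check whether ((4*vec[2] > 7 and 3*h != 3) -> (((4*vec[2] + 2*vec[2*vec[2] - 7] = 6 or 2*vec[2] >= 12) -> 2*vec[2] < 14) and ((not (4*vec[2] + 2*vec[2*vec[2] - 7] = 6 or 2*vec[2] >= 12)) -> 2*vec[2] < 14))) and ((not (4*vec[2] > 7 and 3*h != 3)) -> 2*vec[2] < 14) and q = 0 implies it.
Countermodel: at the initial state h = 1, q = 0, vec = {[2] = 5, [3] = 5, [7] = 5, elsewhere 5}, the precondition holds but the weakest precondition fails.
Answer: invalid


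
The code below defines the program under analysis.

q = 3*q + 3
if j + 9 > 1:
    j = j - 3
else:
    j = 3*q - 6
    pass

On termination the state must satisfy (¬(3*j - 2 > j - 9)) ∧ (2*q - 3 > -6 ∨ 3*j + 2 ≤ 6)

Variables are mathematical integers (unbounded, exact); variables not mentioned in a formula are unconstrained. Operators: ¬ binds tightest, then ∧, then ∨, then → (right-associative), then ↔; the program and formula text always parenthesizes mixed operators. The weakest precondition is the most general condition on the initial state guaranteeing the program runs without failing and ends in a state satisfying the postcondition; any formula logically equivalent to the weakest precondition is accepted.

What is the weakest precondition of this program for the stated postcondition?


Working backward. After the program, the postcondition (¬(3*j - 2 > j - 9)) ∧ (2*q - 3 > -6 ∨ 3*j + 2 ≤ 6) must hold; in canonical form it is (¬(2*j > -7)) ∧ (2*q > -3 ∨ 3*j ≤ 4).
Then branch requires (¬(2*j > -1)) ∧ (2*q > -3 ∨ 3*j ≤ 13); else branch requires (¬(6*q > 5)) ∧ (2*q > -3 ∨ 9*q ≤ 22).
Before the if: (j > -8 → ((¬(2*j > -1)) ∧ (2*q > -3 ∨ 3*j ≤ 13))) ∧ ((¬(j > -8)) → ((¬(6*q > 5)) ∧ (2*q > -3 ∨ 9*q ≤ 22)))
Before q := 3*q + 3: (j > -8 → ((¬(2*j > -1)) ∧ (6*q > -9 ∨ 3*j ≤ 13))) ∧ ((¬(j > -8)) → ((¬(18*q > -13)) ∧ (6*q > -9 ∨ 27*q ≤ -5)))
Answer: WP = (j > -8 → ((¬(2*j > -1)) ∧ (6*q > -9 ∨ 3*j ≤ 13))) ∧ ((¬(j > -8)) → ((¬(18*q > -13)) ∧ (6*q > -9 ∨ 27*q ≤ -5)))


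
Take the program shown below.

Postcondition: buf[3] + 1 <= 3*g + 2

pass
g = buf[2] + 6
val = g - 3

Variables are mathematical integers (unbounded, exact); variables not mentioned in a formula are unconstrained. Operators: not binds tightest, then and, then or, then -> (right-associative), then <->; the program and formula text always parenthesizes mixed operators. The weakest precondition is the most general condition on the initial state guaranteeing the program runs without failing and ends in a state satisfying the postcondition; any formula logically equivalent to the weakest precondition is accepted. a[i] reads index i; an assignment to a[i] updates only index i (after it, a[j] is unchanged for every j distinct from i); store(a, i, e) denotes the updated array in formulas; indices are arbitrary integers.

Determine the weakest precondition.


Working backward. After the program, the postcondition buf[3] + 1 <= 3*g + 2 must hold; in canonical form it is buf[3] <= 3*g + 1.
Before val := g - 3: buf[3] <= 3*g + 1
Before g := buf[2] + 6: buf[3] <= 3*buf[2] + 19
Before skip: buf[3] <= 3*buf[2] + 19
Answer: WP = buf[3] <= 3*buf[2] + 19


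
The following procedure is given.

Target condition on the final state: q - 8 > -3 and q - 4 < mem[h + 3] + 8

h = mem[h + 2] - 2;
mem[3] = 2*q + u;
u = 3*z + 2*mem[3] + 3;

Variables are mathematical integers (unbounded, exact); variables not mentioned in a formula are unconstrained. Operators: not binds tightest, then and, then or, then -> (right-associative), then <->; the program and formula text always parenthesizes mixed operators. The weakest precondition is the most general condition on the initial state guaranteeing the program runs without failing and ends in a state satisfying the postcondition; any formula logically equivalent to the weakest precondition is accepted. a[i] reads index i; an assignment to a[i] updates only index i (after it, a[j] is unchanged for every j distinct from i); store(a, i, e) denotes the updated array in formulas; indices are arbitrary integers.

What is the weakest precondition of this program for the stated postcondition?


Working backward. After the program, the postcondition q - 8 > -3 and q - 4 < mem[h + 3] + 8 must hold; in canonical form it is q > 5 and q < mem[h + 3] + 12.
Before u := 3*z + 2*mem[3] + 3: q > 5 and q < mem[h + 3] + 12
Before mem[3] := 2*q + u: q > 5 and q < store(mem, 3, 2*q + u)[h + 3] + 12
Before h := mem[h + 2] - 2: q > 5 and q < store(mem, 3, 2*q + u)[mem[h + 2] + 1] + 12
Answer: WP = q > 5 and q < store(mem, 3, 2*q + u)[mem[h + 2] + 1] + 12


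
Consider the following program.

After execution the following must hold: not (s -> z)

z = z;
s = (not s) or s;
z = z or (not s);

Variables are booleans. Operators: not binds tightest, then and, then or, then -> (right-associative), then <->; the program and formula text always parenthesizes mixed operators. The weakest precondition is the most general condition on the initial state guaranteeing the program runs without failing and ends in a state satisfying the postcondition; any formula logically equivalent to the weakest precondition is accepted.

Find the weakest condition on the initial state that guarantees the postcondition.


Working backward. After the program, not (s -> z) must hold.
Before z := z or (not s): not (s -> (z or (not s)))
Before s := (not s) or s: not z
Before z := z: not z
Answer: WP = not z


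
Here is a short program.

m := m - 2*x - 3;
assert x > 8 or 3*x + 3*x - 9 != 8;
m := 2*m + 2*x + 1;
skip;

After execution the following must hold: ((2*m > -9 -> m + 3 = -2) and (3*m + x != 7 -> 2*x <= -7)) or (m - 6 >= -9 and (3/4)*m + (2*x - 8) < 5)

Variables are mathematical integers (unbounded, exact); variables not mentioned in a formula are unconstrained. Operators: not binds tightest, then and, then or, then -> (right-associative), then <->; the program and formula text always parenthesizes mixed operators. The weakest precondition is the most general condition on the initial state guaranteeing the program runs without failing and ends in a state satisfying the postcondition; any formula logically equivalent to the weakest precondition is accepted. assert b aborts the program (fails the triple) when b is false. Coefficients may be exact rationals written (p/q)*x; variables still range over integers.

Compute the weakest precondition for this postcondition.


Working backward. After the program, the postcondition ((2*m > -9 -> m + 3 = -2) and (3*m + x != 7 -> 2*x <= -7)) or (m - 6 >= -9 and (3/4)*m + (2*x - 8) < 5) must hold; in canonical form it is ((2*m > -9 -> m = -5) and (3*m + x != 7 -> 2*x <= -7)) or (m >= -3 and (3/4)*m + 2*x < 13).
Before skip: ((2*m > -9 -> m = -5) and (3*m + x != 7 -> 2*x <= -7)) or (m >= -3 and (3/4)*m + 2*x < 13)
Before m := 2*m + 2*x + 1: ((4*m + 4*x > -11 -> 2*m + 2*x = -6) and (6*m + 7*x != 4 -> 2*x <= -7)) or (2*m + 2*x >= -4 and (3/2)*m + (7/2)*x < 49/4)
Before assert x > 8 or 3*x + 3*x - 9 != 8: (x > 8 or 6*x != 17) and (((4*m + 4*x > -11 -> 2*m + 2*x = -6) and (6*m + 7*x != 4 -> 2*x <= -7)) or (2*m + 2*x >= -4 and (3/2)*m + (7/2)*x < 49/4))
Before m := m - 2*x - 3: (x > 8 or 6*x != 17) and (((4*m > 4*x + 1 -> 2*m = 2*x) and (6*m != 5*x + 22 -> 2*x <= -7)) or (2*m >= 2*x + 2 and (3/2)*m + (1/2)*x < 67/4))
Answer: WP = (x > 8 or 6*x != 17) and (((4*m > 4*x + 1 -> 2*m = 2*x) and (6*m != 5*x + 22 -> 2*x <= -7)) or (2*m >= 2*x + 2 and (3/2)*m + (1/2)*x < 67/4))


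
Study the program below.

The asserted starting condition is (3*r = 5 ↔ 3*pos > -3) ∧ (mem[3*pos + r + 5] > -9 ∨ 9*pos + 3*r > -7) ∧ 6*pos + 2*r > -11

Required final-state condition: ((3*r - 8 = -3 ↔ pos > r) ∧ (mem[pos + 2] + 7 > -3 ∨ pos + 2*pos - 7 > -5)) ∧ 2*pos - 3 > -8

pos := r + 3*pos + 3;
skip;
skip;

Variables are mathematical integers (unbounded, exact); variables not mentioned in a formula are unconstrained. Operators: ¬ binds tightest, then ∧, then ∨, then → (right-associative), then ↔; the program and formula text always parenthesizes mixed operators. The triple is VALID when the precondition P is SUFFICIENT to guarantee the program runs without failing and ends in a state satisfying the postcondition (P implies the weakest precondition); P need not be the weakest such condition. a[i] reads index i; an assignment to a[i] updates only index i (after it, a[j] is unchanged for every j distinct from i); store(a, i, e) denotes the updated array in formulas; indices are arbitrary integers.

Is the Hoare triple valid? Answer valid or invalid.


Working backward. After the program, the postcondition ((3*r - 8 = -3 ↔ pos > r) ∧ (mem[pos + 2] + 7 > -3 ∨ pos + 2*pos - 7 > -5)) ∧ 2*pos - 3 > -8 must hold; in canonical form it is (3*r = 5 ↔ pos > r) ∧ (mem[pos + 2] > -10 ∨ 3*pos > 2) ∧ 2*pos > -5.
Before skip: (3*r = 5 ↔ pos > r) ∧ (mem[pos + 2] > -10 ∨ 3*pos > 2) ∧ 2*pos > -5
Before skip: (3*r = 5 ↔ pos > r) ∧ (mem[pos + 2] > -10 ∨ 3*pos > 2) ∧ 2*pos > -5
Before pos := r + 3*pos + 3: (3*r = 5 ↔ 3*pos > -3) ∧ (mem[3*pos + r + 5] > -10 ∨ 9*pos + 3*r > -7) ∧ 6*pos + 2*r > -11
The weakest precondition is (3*r = 5 ↔ 3*pos > -3) ∧ (mem[3*pos + r + 5] > -10 ∨ 9*pos + 3*r > -7) ∧ 6*pos + 2*r > -11.
Check whether (3*r = 5 ↔ 3*pos > -3) ∧ (mem[3*pos + r + 5] > -9 ∨ 9*pos + 3*r > -7) ∧ 6*pos + 2*r > -11 implies it.
Every state satisfying the precondition satisfies the weakest precondition: the implication holds.
Answer: valid


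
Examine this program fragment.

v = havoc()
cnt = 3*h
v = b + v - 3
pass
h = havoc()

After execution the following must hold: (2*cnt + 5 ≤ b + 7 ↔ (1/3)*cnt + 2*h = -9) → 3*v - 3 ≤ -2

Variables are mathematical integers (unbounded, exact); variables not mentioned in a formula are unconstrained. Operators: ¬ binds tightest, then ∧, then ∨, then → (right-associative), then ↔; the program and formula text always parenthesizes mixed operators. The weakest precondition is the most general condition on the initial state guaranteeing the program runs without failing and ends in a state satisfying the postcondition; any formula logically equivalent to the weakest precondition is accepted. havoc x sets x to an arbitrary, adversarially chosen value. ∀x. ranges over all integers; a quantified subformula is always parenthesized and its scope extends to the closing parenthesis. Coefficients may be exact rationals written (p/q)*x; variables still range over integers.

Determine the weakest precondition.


Working backward. After the program, the postcondition (2*cnt + 5 ≤ b + 7 ↔ (1/3)*cnt + 2*h = -9) → 3*v - 3 ≤ -2 must hold; in canonical form it is (2*cnt ≤ b + 2 ↔ (1/3)*cnt + 2*h = -9) → 3*v ≤ 1.
Before havoc h: ∀h_1. ((2*cnt ≤ b + 2 ↔ (1/3)*cnt + 2*h_1 = -9) → 3*v ≤ 1)
Before skip: ∀h_1. ((2*cnt ≤ b + 2 ↔ (1/3)*cnt + 2*h_1 = -9) → 3*v ≤ 1)
Before v := b + v - 3: ∀h_1. ((2*cnt ≤ b + 2 ↔ (1/3)*cnt + 2*h_1 = -9) → 3*b + 3*v ≤ 10)
Before cnt := 3*h: ∀h_1. ((6*h ≤ b + 2 ↔ h + 2*h_1 = -9) → 3*b + 3*v ≤ 10)
Before havoc v: ∀v_1. (∀h_1. ((6*h ≤ b + 2 ↔ h + 2*h_1 = -9) → 3*b + 3*v_1 ≤ 10))
Answer: WP = ∀v_1. (∀h_1. ((6*h ≤ b + 2 ↔ h + 2*h_1 = -9) → 3*b + 3*v_1 ≤ 10))


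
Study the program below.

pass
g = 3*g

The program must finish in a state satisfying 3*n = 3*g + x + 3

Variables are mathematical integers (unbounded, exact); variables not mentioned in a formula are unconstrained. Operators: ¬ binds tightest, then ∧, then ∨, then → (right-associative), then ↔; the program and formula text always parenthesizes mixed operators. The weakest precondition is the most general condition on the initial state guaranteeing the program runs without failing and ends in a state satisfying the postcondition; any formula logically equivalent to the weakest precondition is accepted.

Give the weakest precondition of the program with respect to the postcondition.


Working backward. After the program, 3*n = 3*g + x + 3 must hold.
Before g := 3*g: 3*n = 9*g + x + 3
Before skip: 3*n = 9*g + x + 3
Answer: WP = 3*n = 9*g + x + 3


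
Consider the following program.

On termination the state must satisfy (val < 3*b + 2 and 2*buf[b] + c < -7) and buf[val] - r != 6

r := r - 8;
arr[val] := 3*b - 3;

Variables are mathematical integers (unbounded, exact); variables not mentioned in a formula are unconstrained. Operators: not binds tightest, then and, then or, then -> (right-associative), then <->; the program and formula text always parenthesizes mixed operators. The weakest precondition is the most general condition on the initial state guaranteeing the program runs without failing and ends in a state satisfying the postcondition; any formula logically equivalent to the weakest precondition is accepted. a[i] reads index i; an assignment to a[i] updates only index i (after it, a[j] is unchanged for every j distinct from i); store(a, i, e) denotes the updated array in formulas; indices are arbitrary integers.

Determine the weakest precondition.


Working backward. After the program, the postcondition (val < 3*b + 2 and 2*buf[b] + c < -7) and buf[val] - r != 6 must hold; in canonical form it is val < 3*b + 2 and 2*buf[b] + c < -7 and buf[val] != r + 6.
Before arr[val] := 3*b - 3: val < 3*b + 2 and 2*buf[b] + c < -7 and buf[val] != r + 6
Before r := r - 8: val < 3*b + 2 and 2*buf[b] + c < -7 and buf[val] != r - 2
Answer: WP = val < 3*b + 2 and 2*buf[b] + c < -7 and buf[val] != r - 2


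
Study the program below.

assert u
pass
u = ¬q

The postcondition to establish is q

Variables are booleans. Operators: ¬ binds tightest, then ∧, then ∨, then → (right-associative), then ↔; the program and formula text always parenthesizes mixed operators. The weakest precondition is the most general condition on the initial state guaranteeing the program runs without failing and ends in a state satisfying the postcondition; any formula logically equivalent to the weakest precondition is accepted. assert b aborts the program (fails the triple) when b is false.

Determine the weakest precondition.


Working backward. After the program, q must hold.
Before u := ¬q: q
Before skip: q
Before assert u: u ∧ q
Answer: WP = u ∧ q


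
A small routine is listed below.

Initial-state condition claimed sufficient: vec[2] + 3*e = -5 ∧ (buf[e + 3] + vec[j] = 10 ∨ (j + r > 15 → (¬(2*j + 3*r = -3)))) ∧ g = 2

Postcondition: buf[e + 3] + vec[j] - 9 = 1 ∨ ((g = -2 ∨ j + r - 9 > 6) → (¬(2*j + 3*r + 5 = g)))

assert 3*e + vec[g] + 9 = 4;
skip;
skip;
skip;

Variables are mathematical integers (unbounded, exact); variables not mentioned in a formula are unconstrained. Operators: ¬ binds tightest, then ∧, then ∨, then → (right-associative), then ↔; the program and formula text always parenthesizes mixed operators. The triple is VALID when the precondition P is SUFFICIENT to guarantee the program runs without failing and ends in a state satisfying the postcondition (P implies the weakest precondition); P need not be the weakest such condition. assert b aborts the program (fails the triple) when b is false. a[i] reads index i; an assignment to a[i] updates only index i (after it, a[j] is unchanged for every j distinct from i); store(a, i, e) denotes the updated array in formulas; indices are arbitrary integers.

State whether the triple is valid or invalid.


Working backward. After the program, the postcondition buf[e + 3] + vec[j] - 9 = 1 ∨ ((g = -2 ∨ j + r - 9 > 6) → (¬(2*j + 3*r + 5 = g))) must hold; in canonical form it is buf[e + 3] + vec[j] = 10 ∨ ((g = -2 ∨ j + r > 15) → (¬(2*j + 3*r = g - 5))).
Before skip: buf[e + 3] + vec[j] = 10 ∨ ((g = -2 ∨ j + r > 15) → (¬(2*j + 3*r = g - 5)))
Before skip: buf[e + 3] + vec[j] = 10 ∨ ((g = -2 ∨ j + r > 15) → (¬(2*j + 3*r = g - 5)))
Before skip: buf[e + 3] + vec[j] = 10 ∨ ((g = -2 ∨ j + r > 15) → (¬(2*j + 3*r = g - 5)))
Before assert 3*e + vec[g] + 9 = 4: vec[g] + 3*e = -5 ∧ (buf[e + 3] + vec[j] = 10 ∨ ((g = -2 ∨ j + r > 15) → (¬(2*j + 3*r = g - 5))))
The weakest precondition is vec[g] + 3*e = -5 ∧ (buf[e + 3] + vec[j] = 10 ∨ ((g = -2 ∨ j + r > 15) → (¬(2*j + 3*r = g - 5)))).
Check whether vec[2] + 3*e = -5 ∧ (buf[e + 3] + vec[j] = 10 ∨ (j + r > 15 → (¬(2*j + 3*r = -3)))) ∧ g = 2 implies it.
Every state satisfying the precondition satisfies the weakest precondition: the implication holds.
Answer: valid


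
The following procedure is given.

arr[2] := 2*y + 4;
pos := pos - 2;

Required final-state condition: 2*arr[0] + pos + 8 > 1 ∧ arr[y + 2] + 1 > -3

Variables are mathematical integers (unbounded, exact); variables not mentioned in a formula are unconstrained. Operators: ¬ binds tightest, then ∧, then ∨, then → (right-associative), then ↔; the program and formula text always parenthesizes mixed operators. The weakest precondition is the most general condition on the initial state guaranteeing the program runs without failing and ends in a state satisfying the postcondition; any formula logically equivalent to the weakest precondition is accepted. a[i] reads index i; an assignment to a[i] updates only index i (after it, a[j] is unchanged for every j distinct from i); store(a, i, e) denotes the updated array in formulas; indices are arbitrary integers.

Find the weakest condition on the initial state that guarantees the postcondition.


Working backward. After the program, the postcondition 2*arr[0] + pos + 8 > 1 ∧ arr[y + 2] + 1 > -3 must hold; in canonical form it is 2*arr[0] + pos > -7 ∧ arr[y + 2] > -4.
Before pos := pos - 2: 2*arr[0] + pos > -5 ∧ arr[y + 2] > -4
Before arr[2] := 2*y + 4: 2*arr[0] + pos > -5 ∧ store(arr, 2, 2*y + 4)[y + 2] > -4
Answer: WP = 2*arr[0] + pos > -5 ∧ store(arr, 2, 2*y + 4)[y + 2] > -4


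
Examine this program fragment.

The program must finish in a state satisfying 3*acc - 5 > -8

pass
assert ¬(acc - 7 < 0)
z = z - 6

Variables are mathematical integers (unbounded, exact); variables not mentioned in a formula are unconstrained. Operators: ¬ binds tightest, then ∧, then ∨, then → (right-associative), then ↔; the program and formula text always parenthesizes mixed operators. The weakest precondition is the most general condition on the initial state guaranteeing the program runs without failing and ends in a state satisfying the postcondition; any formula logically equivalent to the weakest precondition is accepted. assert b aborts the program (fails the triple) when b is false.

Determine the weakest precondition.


Working backward. After the program, the postcondition 3*acc - 5 > -8 must hold; in canonical form it is 3*acc > -3.
Before z := z - 6: 3*acc > -3
Before assert ¬(acc - 7 < 0): (¬(acc < 7)) ∧ 3*acc > -3
Before skip: (¬(acc < 7)) ∧ 3*acc > -3
Answer: WP = (¬(acc < 7)) ∧ 3*acc > -3


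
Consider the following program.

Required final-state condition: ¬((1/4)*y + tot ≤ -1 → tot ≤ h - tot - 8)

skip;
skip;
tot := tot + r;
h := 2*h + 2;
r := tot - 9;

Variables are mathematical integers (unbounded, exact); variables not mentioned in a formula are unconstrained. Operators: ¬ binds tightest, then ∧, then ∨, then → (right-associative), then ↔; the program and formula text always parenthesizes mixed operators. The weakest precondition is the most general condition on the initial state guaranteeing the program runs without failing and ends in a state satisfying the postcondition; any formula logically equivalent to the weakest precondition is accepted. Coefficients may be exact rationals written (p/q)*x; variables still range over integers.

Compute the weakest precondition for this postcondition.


Working backward. After the program, the postcondition ¬((1/4)*y + tot ≤ -1 → tot ≤ h - tot - 8) must hold; in canonical form it is ¬(tot + (1/4)*y ≤ -1 → 2*tot ≤ h - 8).
Before r := tot - 9: ¬(tot + (1/4)*y ≤ -1 → 2*tot ≤ h - 8)
Before h := 2*h + 2: ¬(tot + (1/4)*y ≤ -1 → 2*tot ≤ 2*h - 6)
Before tot := tot + r: ¬(r + tot + (1/4)*y ≤ -1 → 2*r + 2*tot ≤ 2*h - 6)
Before skip: ¬(r + tot + (1/4)*y ≤ -1 → 2*r + 2*tot ≤ 2*h - 6)
Before skip: ¬(r + tot + (1/4)*y ≤ -1 → 2*r + 2*tot ≤ 2*h - 6)
Answer: WP = ¬(r + tot + (1/4)*y ≤ -1 → 2*r + 2*tot ≤ 2*h - 6)


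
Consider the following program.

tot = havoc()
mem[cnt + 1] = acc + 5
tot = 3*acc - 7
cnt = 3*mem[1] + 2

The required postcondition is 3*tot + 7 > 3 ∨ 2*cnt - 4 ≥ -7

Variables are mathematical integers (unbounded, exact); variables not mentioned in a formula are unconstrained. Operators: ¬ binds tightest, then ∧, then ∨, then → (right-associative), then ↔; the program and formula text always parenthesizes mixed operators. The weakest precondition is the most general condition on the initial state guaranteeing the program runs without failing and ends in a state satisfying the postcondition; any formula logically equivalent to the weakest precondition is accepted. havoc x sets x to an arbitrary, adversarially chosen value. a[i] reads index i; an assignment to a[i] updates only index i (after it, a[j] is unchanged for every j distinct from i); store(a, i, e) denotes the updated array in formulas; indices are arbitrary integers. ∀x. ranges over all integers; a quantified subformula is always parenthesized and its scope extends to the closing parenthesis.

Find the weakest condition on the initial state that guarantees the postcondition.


Working backward. After the program, the postcondition 3*tot + 7 > 3 ∨ 2*cnt - 4 ≥ -7 must hold; in canonical form it is 3*tot > -4 ∨ 2*cnt ≥ -3.
Before cnt := 3*mem[1] + 2: 3*tot > -4 ∨ 6*mem[1] ≥ -7
Before tot := 3*acc - 7: 9*acc > 17 ∨ 6*mem[1] ≥ -7
Before mem[cnt + 1] := acc + 5: 9*acc > 17 ∨ 6*store(mem, cnt + 1, acc + 5)[1] ≥ -7
Before havoc tot: 9*acc > 17 ∨ 6*store(mem, cnt + 1, acc + 5)[1] ≥ -7
Answer: WP = 9*acc > 17 ∨ 6*store(mem, cnt + 1, acc + 5)[1] ≥ -7


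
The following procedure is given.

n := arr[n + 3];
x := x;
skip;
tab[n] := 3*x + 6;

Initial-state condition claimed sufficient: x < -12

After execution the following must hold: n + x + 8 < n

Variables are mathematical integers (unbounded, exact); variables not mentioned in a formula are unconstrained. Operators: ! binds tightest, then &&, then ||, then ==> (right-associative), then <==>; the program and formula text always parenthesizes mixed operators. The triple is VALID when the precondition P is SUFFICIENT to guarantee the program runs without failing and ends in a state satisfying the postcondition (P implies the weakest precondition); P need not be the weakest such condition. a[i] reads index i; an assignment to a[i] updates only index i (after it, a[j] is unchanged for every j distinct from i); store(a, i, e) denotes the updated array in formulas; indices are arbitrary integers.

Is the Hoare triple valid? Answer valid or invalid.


Working backward. After the program, the postcondition n + x + 8 < n must hold; in canonical form it is x < -8.
Before tab[n] := 3*x + 6: x < -8
Before skip: x < -8
Before x := x: x < -8
Before n := arr[n + 3]: x < -8
The weakest precondition is x < -8.
Check whether x < -12 implies it.
Every state satisfying the precondition satisfies the weakest precondition: the implication holds.
Answer: valid


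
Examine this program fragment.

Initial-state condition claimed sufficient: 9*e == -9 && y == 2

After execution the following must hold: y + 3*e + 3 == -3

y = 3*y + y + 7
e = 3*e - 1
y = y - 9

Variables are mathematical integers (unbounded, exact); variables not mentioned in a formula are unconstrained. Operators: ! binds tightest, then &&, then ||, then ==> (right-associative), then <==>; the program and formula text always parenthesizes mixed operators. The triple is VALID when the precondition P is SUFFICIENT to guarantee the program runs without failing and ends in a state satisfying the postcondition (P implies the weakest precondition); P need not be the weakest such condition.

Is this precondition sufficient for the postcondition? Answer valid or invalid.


Working backward. After the program, the postcondition y + 3*e + 3 == -3 must hold; in canonical form it is 3*e + y == -6.
Before y := y - 9: 3*e + y == 3
Before e := 3*e - 1: 9*e + y == 6
Before y := 3*y + y + 7: 9*e + 4*y == -1
The weakest precondition is 9*e + 4*y == -1.
Check whether 9*e == -9 && y == 2 implies it.
Every state satisfying the precondition satisfies the weakest precondition: the implication holds.
Answer: valid


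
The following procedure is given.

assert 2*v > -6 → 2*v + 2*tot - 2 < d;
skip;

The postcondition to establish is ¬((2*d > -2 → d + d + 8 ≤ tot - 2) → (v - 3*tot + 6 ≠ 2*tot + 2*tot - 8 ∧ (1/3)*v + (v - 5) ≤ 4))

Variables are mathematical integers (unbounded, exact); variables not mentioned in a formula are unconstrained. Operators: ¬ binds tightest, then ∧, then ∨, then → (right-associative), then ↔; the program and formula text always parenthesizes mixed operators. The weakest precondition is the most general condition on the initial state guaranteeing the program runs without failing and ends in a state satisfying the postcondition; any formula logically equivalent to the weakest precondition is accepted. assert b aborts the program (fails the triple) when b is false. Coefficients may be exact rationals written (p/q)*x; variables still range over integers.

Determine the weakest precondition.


Working backward. After the program, the postcondition ¬((2*d > -2 → d + d + 8 ≤ tot - 2) → (v - 3*tot + 6 ≠ 2*tot + 2*tot - 8 ∧ (1/3)*v + (v - 5) ≤ 4)) must hold; in canonical form it is ¬((2*d > -2 → 2*d ≤ tot - 10) → (v ≠ 7*tot - 14 ∧ (4/3)*v ≤ 9)).
Before skip: ¬((2*d > -2 → 2*d ≤ tot - 10) → (v ≠ 7*tot - 14 ∧ (4/3)*v ≤ 9))
Before assert 2*v > -6 → 2*v + 2*tot - 2 < d: (2*v > -6 → 2*tot + 2*v < d + 2) ∧ (¬((2*d > -2 → 2*d ≤ tot - 10) → (v ≠ 7*tot - 14 ∧ (4/3)*v ≤ 9)))
Answer: WP = (2*v > -6 → 2*tot + 2*v < d + 2) ∧ (¬((2*d > -2 → 2*d ≤ tot - 10) → (v ≠ 7*tot - 14 ∧ (4/3)*v ≤ 9)))


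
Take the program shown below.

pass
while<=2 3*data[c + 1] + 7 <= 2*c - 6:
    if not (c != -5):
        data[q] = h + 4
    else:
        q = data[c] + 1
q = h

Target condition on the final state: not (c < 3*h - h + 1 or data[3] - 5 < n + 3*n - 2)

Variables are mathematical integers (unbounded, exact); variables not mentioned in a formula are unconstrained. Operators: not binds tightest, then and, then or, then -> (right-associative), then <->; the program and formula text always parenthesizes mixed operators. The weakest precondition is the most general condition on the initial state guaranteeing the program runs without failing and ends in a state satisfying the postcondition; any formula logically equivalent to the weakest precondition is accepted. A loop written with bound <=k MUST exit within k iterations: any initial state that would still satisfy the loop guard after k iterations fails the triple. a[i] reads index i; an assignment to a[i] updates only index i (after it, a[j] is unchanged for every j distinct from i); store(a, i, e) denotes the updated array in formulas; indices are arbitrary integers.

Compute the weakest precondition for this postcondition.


Working backward. After the program, the postcondition not (c < 3*h - h + 1 or data[3] - 5 < n + 3*n - 2) must hold; in canonical form it is not (c < 2*h + 1 or data[3] < 4*n + 3).
Before q := h: not (c < 2*h + 1 or data[3] < 4*n + 3)
Before the loop (bound <=2), unroll the exhaustion recursion (WP_0 = exit-now case; WP_j = one more guarded iteration, up to j = 2):
  WP_0: (not (3*data[c + 1] <= 2*c - 13)) and (not (c < 2*h + 1 or data[3] < 4*n + 3))
  WP_1: (3*data[c + 1] <= 2*c - 13 -> (((not (c != -5)) -> ((not (3*store(data, q, h + 4)[c + 1] <= 2*c - 13)) and (not (c < 2*h + 1 or store(data, q, h + 4)[3] < 4*n + 3)))) and (c != -5 -> ((not (3*data[c + 1] <= 2*c - 13)) and (not (c < 2*h + 1 or data[3] < 4*n + 3)))))) and ((not (3*data[c + 1] <= 2*c - 13)) -> (not (c < 2*h + 1 or data[3] < 4*n + 3)))
  WP_2: (3*data[c + 1] <= 2*c - 13 -> (((not (c != -5)) -> ((3*store(data, q, h + 4)[c + 1] <= 2*c - 13 -> (((not (c != -5)) -> ((not (3*store(store(data, q, h + 4), q, h + 4)[c + 1] <= 2*c - 13)) and (not (c < 2*h + 1 or store(store(data, q, h + 4), q, h + 4)[3] < 4*n + 3)))) and (c != -5 -> ((not (3*store(data, q, h + 4)[c + 1] <= 2*c - 13)) and (not (c < 2*h + 1 or store(data, q, h + 4)[3] < 4*n + 3)))))) and ((not (3*store(data, q, h + 4)[c + 1] <= 2*c - 13)) -> (not (c < 2*h + 1 or store(data, q, h + 4)[3] < 4*n + 3))))) and (c != -5 -> ((3*data[c + 1] <= 2*c - 13 -> (((not (c != -5)) -> ((not (3*store(data, data[c] + 1, h + 4)[c + 1] <= 2*c - 13)) and (not (c < 2*h + 1 or store(data, data[c] + 1, h + 4)[3] < 4*n + 3)))) and (c != -5 -> ((not (3*data[c + 1] <= 2*c - 13)) and (not (c < 2*h + 1 or data[3] < 4*n + 3)))))) and ((not (3*data[c + 1] <= 2*c - 13)) -> (not (c < 2*h + 1 or data[3] < 4*n + 3))))))) and ((not (3*data[c + 1] <= 2*c - 13)) -> (not (c < 2*h + 1 or data[3] < 4*n + 3)))
So before the loop: (3*data[c + 1] <= 2*c - 13 -> (((not (c != -5)) -> ((3*store(data, q, h + 4)[c + 1] <= 2*c - 13 -> (((not (c != -5)) -> ((not (3*store(store(data, q, h + 4), q, h + 4)[c + 1] <= 2*c - 13)) and (not (c < 2*h + 1 or store(store(data, q, h + 4), q, h + 4)[3] < 4*n + 3)))) and (c != -5 -> ((not (3*store(data, q, h + 4)[c + 1] <= 2*c - 13)) and (not (c < 2*h + 1 or store(data, q, h + 4)[3] < 4*n + 3)))))) and ((not (3*store(data, q, h + 4)[c + 1] <= 2*c - 13)) -> (not (c < 2*h + 1 or store(data, q, h + 4)[3] < 4*n + 3))))) and (c != -5 -> ((3*data[c + 1] <= 2*c - 13 -> (((not (c != -5)) -> ((not (3*store(data, data[c] + 1, h + 4)[c + 1] <= 2*c - 13)) and (not (c < 2*h + 1 or store(data, data[c] + 1, h + 4)[3] < 4*n + 3)))) and (c != -5 -> ((not (3*data[c + 1] <= 2*c - 13)) and (not (c < 2*h + 1 or data[3] < 4*n + 3)))))) and ((not (3*data[c + 1] <= 2*c - 13)) -> (not (c < 2*h + 1 or data[3] < 4*n + 3))))))) and ((not (3*data[c + 1] <= 2*c - 13)) -> (not (c < 2*h + 1 or data[3] < 4*n + 3)))
Before skip: (3*data[c + 1] <= 2*c - 13 -> (((not (c != -5)) -> ((3*store(data, q, h + 4)[c + 1] <= 2*c - 13 -> (((not (c != -5)) -> ((not (3*store(store(data, q, h + 4), q, h + 4)[c + 1] <= 2*c - 13)) and (not (c < 2*h + 1 or store(store(data, q, h + 4), q, h + 4)[3] < 4*n + 3)))) and (c != -5 -> ((not (3*store(data, q, h + 4)[c + 1] <= 2*c - 13)) and (not (c < 2*h + 1 or store(data, q, h + 4)[3] < 4*n + 3)))))) and ((not (3*store(data, q, h + 4)[c + 1] <= 2*c - 13)) -> (not (c < 2*h + 1 or store(data, q, h + 4)[3] < 4*n + 3))))) and (c != -5 -> ((3*data[c + 1] <= 2*c - 13 -> (((not (c != -5)) -> ((not (3*store(data, data[c] + 1, h + 4)[c + 1] <= 2*c - 13)) and (not (c < 2*h + 1 or store(data, data[c] + 1, h + 4)[3] < 4*n + 3)))) and (c != -5 -> ((not (3*data[c + 1] <= 2*c - 13)) and (not (c < 2*h + 1 or data[3] < 4*n + 3)))))) and ((not (3*data[c + 1] <= 2*c - 13)) -> (not (c < 2*h + 1 or data[3] < 4*n + 3))))))) and ((not (3*data[c + 1] <= 2*c - 13)) -> (not (c < 2*h + 1 or data[3] < 4*n + 3)))
Answer: WP = (3*data[c + 1] <= 2*c - 13 -> (((not (c != -5)) -> ((3*store(data, q, h + 4)[c + 1] <= 2*c - 13 -> (((not (c != -5)) -> ((not (3*store(store(data, q, h + 4), q, h + 4)[c + 1] <= 2*c - 13)) and (not (c < 2*h + 1 or store(store(data, q, h + 4), q, h + 4)[3] < 4*n + 3)))) and (c != -5 -> ((not (3*store(data, q, h + 4)[c + 1] <= 2*c - 13)) and (not (c < 2*h + 1 or store(data, q, h + 4)[3] < 4*n + 3)))))) and ((not (3*store(data, q, h + 4)[c + 1] <= 2*c - 13)) -> (not (c < 2*h + 1 or store(data, q, h + 4)[3] < 4*n + 3))))) and (c != -5 -> ((3*data[c + 1] <= 2*c - 13 -> (((not (c != -5)) -> ((not (3*store(data, data[c] + 1, h + 4)[c + 1] <= 2*c - 13)) and (not (c < 2*h + 1 or store(data, data[c] + 1, h + 4)[3] < 4*n + 3)))) and (c != -5 -> ((not (3*data[c + 1] <= 2*c - 13)) and (not (c < 2*h + 1 or data[3] < 4*n + 3)))))) and ((not (3*data[c + 1] <= 2*c - 13)) -> (not (c < 2*h + 1 or data[3] < 4*n + 3))))))) and ((not (3*data[c + 1] <= 2*c - 13)) -> (not (c < 2*h + 1 or data[3] < 4*n + 3)))


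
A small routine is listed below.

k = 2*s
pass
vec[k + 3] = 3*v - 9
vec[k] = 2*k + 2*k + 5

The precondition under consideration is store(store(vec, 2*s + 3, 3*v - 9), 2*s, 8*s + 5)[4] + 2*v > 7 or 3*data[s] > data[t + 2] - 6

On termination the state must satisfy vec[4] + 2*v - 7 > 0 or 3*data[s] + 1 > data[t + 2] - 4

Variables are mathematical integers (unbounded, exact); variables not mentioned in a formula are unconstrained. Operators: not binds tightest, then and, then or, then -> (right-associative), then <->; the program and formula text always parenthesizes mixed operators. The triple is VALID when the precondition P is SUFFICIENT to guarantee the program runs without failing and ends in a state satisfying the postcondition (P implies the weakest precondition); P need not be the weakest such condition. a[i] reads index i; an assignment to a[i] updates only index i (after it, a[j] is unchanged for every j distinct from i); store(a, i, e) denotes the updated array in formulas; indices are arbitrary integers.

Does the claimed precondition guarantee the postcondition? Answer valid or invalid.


Working backward. After the program, the postcondition vec[4] + 2*v - 7 > 0 or 3*data[s] + 1 > data[t + 2] - 4 must hold; in canonical form it is vec[4] + 2*v > 7 or 3*data[s] > data[t + 2] - 5.
Before vec[k] := 2*k + 2*k + 5: store(vec, k, 4*k + 5)[4] + 2*v > 7 or 3*data[s] > data[t + 2] - 5
Before vec[k + 3] := 3*v - 9: store(store(vec, k + 3, 3*v - 9), k, 4*k + 5)[4] + 2*v > 7 or 3*data[s] > data[t + 2] - 5
Before skip: store(store(vec, k + 3, 3*v - 9), k, 4*k + 5)[4] + 2*v > 7 or 3*data[s] > data[t + 2] - 5
Before k := 2*s: store(store(vec, 2*s + 3, 3*v - 9), 2*s, 8*s + 5)[4] + 2*v > 7 or 3*data[s] > data[t + 2] - 5
The weakest precondition is store(store(vec, 2*s + 3, 3*v - 9), 2*s, 8*s + 5)[4] + 2*v > 7 or 3*data[s] > data[t + 2] - 5.
Check whether store(store(vec, 2*s + 3, 3*v - 9), 2*s, 8*s + 5)[4] + 2*v > 7 or 3*data[s] > data[t + 2] - 6 implies it.
Countermodel: at the initial state data = {[-13032] = 6, [-13029] = 6, [-6516] = -1, [4] = 6, [7] = 2, elsewhere 6}, s = -6516, t = 5, v = 0, vec = {[-13032] = 10, [-13029] = 10, [-6516] = 10, [4] = -30152, [7] = 10, elsewhere 10}, the precondition holds but the weakest precondition fails.
Answer: invalid


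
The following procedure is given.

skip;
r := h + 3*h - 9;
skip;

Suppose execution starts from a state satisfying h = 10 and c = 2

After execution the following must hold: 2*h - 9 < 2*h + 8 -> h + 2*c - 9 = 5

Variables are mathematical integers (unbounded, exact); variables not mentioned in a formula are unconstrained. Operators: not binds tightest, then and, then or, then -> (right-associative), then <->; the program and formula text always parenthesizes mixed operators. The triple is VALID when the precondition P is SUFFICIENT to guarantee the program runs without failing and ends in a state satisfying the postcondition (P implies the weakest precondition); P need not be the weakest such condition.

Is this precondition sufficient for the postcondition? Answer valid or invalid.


Working backward. After the program, the postcondition 2*h - 9 < 2*h + 8 -> h + 2*c - 9 = 5 must hold; in canonical form it is 2*c + h = 14.
Before skip: 2*c + h = 14
Before r := h + 3*h - 9: 2*c + h = 14
Before skip: 2*c + h = 14
The weakest precondition is 2*c + h = 14.
Check whether h = 10 and c = 2 implies it.
Every state satisfying the precondition satisfies the weakest precondition: the implication holds.
Answer: valid


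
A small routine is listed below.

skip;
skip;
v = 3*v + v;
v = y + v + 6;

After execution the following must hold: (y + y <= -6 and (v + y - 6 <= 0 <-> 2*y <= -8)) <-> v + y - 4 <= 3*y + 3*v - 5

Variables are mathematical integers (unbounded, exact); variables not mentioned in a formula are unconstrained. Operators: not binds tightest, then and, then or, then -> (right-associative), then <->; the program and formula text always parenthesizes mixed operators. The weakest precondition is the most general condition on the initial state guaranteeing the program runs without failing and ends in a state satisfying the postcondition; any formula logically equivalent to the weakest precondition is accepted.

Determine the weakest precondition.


Working backward. After the program, the postcondition (y + y <= -6 and (v + y - 6 <= 0 <-> 2*y <= -8)) <-> v + y - 4 <= 3*y + 3*v - 5 must hold; in canonical form it is (2*y <= -6 and (v + y <= 6 <-> 2*y <= -8)) <-> 2*v + 2*y >= 1.
Before v := y + v + 6: (2*y <= -6 and (v + 2*y <= 0 <-> 2*y <= -8)) <-> 2*v + 4*y >= -11
Before v := 3*v + v: (2*y <= -6 and (4*v + 2*y <= 0 <-> 2*y <= -8)) <-> 8*v + 4*y >= -11
Before skip: (2*y <= -6 and (4*v + 2*y <= 0 <-> 2*y <= -8)) <-> 8*v + 4*y >= -11
Before skip: (2*y <= -6 and (4*v + 2*y <= 0 <-> 2*y <= -8)) <-> 8*v + 4*y >= -11
Answer: WP = (2*y <= -6 and (4*v + 2*y <= 0 <-> 2*y <= -8)) <-> 8*v + 4*y >= -11


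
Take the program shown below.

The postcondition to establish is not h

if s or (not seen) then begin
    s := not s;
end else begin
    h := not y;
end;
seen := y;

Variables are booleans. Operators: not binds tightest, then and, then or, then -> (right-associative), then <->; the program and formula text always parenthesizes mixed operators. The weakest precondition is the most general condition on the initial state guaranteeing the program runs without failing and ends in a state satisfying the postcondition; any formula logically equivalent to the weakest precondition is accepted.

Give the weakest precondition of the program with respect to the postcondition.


Working backward. After the program, not h must hold.
Before seen := y: not h
Then branch requires not h; else branch requires y.
Before the if: ((s or (not seen)) -> (not h)) and ((not (s or (not seen))) -> y)
Answer: WP = ((s or (not seen)) -> (not h)) and ((not (s or (not seen))) -> y)
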